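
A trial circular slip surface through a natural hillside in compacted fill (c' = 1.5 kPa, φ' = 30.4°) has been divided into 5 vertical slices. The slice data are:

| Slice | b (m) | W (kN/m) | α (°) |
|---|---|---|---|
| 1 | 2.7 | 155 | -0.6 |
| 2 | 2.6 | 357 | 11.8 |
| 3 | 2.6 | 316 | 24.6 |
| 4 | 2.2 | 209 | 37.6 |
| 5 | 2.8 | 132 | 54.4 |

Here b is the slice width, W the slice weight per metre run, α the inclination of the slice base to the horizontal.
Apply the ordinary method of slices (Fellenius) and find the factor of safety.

Ordinary method of slices: FS = Σ[c'·Δl_i + (W_i cosα_i)·tanφ'] / Σ W_i sinα_i, with Δl_i = b_i / cosα_i.
Slice 1: Δl = 2.7/cos(-0.6°) = 2.700 m; N'_1 = 155·cos(-0.6°) = 155.0; c'Δl = 4.05; W sinα = -1.6
Slice 2: Δl = 2.6/cos11.8° = 2.656 m; N'_2 = 357·cos11.8° = 349.5; c'Δl = 3.98; W sinα = 73.0
Slice 3: Δl = 2.6/cos24.6° = 2.860 m; N'_3 = 316·cos24.6° = 287.3; c'Δl = 4.29; W sinα = 131.5
Slice 4: Δl = 2.2/cos37.6° = 2.777 m; N'_4 = 209·cos37.6° = 165.6; c'Δl = 4.17; W sinα = 127.5
Slice 5: Δl = 2.8/cos54.4° = 4.810 m; N'_5 = 132·cos54.4° = 76.8; c'Δl = 7.21; W sinα = 107.3
Σc'Δl = 23.7 kN/m; ΣN' = 1034.2 kN/m; ΣW sinα = 437.8 kN/m
Resisting = 23.7 + 1034.2·tan30.4° = 23.7 + 606.8 = 630.5 kN/m
FS = 630.5 / 437.8 = 1.440

FS = 1.44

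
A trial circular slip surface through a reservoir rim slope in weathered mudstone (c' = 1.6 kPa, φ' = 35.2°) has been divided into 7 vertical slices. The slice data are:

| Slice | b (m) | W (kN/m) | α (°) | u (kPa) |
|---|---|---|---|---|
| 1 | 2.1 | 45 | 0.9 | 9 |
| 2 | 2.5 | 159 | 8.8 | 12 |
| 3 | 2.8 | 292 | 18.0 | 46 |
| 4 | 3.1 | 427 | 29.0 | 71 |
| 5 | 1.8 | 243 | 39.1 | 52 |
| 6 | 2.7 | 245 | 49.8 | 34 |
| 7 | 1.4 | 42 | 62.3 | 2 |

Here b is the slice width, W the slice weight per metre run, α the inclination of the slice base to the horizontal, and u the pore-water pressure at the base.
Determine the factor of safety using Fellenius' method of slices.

Ordinary method of slices: FS = Σ[c'·Δl_i + (W_i cosα_i − u_i·Δl_i)·tanφ'] / Σ W_i sinα_i, with Δl_i = b_i / cosα_i.
Slice 1: Δl = 2.1/cos0.9° = 2.100 m; N'_1 = 45·cos0.9° − 9·2.100 = 26.1; c'Δl = 3.36; W sinα = 0.7
Slice 2: Δl = 2.5/cos8.8° = 2.530 m; N'_2 = 159·cos8.8° − 12·2.530 = 126.8; c'Δl = 4.05; W sinα = 24.3
Slice 3: Δl = 2.8/cos18.0° = 2.944 m; N'_3 = 292·cos18.0° − 46·2.944 = 142.3; c'Δl = 4.71; W sinα = 90.2
Slice 4: Δl = 3.1/cos29.0° = 3.544 m; N'_4 = 427·cos29.0° − 71·3.544 = 121.8; c'Δl = 5.67; W sinα = 207.0
Slice 5: Δl = 1.8/cos39.1° = 2.319 m; N'_5 = 243·cos39.1° − 52·2.319 = 68.0; c'Δl = 3.71; W sinα = 153.3
Slice 6: Δl = 2.7/cos49.8° = 4.183 m; N'_6 = 245·cos49.8° − 34·4.183 = 15.9; c'Δl = 6.69; W sinα = 187.1
Slice 7: Δl = 1.4/cos62.3° = 3.012 m; N'_7 = 42·cos62.3° − 2·3.012 = 13.5; c'Δl = 4.82; W sinα = 37.2
Σc'Δl = 33.0 kN/m; ΣN' = 514.3 kN/m; ΣW sinα = 699.8 kN/m
Resisting = 33.0 + 514.3·tan35.2° = 33.0 + 362.8 = 395.8 kN/m
FS = 395.8 / 699.8 = 0.566

FS = 0.57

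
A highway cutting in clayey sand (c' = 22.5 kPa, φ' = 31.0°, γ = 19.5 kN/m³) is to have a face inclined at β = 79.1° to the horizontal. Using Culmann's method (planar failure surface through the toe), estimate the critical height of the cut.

H_c = 11.70 m

Culmann's analysis gives the critical failure plane at α_cr = (β + φ')/2 = (79.1 + 31.0)/2 = 55.0°, and the critical height
H_c = (4c'/γ) · sinβ cosφ' / [1 − cos(β − φ')]
    = (4·22.5/19.5) · sin79.1°·cos31.0° / [1 − cos(48.1°)]
    = 4.615 · 0.9820·0.8572 / [1 − 0.6678]
    = 4.615 · 0.8417 / 0.3322
    = 11.70 m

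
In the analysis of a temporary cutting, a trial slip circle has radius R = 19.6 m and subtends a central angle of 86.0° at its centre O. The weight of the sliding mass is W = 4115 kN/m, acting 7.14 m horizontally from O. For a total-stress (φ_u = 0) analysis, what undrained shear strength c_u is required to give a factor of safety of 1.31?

FS = c_u·L_a·R / (W·d), so c_u = FS·W·d / (L_a·R).
Arc length L_a = R·θ = 19.6·(86.0°·π/180) = 19.6·1.5010 = 29.42 m
c_u = 1.31·4115·7.14 / (29.42·19.6) = 38489.2 / 576.62 = 66.75 kPa

c_u = 66.8 kPa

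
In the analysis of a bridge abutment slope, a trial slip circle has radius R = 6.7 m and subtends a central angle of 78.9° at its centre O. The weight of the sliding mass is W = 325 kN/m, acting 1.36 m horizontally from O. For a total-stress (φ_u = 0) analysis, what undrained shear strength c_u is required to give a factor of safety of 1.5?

FS = c_u·L_a·R / (W·d), so c_u = FS·W·d / (L_a·R).
Arc length L_a = R·θ = 6.7·(78.9°·π/180) = 6.7·1.3771 = 9.23 m
c_u = 1.5·325·1.36 / (9.23·6.7) = 663.0 / 61.82 = 10.73 kPa

c_u = 10.7 kPa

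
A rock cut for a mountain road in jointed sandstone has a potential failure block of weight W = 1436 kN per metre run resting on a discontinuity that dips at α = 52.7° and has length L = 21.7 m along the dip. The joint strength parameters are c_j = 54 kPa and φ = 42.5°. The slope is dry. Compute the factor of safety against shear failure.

Resolving the block weight along and normal to the plane and applying the Mohr–Coulomb strength on the joint:
N' = W cosα = 1436·cos52.7° = 870.2 kN/m
Driving force T = W sinα = 1436·sin52.7° = 1142.3 kN/m
Resisting force R = c_j·L + N'·tanφ = 54·21.7 + 870.2·tan42.5° = 1171.8 + 797.4 = 1969.2 kN/m
FS = R / T = 1969.2 / 1142.3 = 1.724

FS = 1.72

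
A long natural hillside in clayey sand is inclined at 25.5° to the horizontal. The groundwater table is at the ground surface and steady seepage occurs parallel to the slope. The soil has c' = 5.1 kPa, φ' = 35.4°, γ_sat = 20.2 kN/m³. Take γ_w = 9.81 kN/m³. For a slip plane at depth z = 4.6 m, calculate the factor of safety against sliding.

FS = 0.91

With seepage parallel to the slope and the water table at the surface, the effective normal stress on the slip plane uses the buoyant unit weight γ' = γ_sat − γ_w while the driving shear stress uses γ_sat:
FS = [c' + γ' z cos²β tanφ'] / [γ_sat z sinβ cosβ]
γ' = 20.2 − 9.81 = 10.39 kN/m³
Numerator = 5.1 + 10.39·4.6·cos²25.5°·tan35.4° = 5.1 + 10.39·4.6·0.8147·0.7107 = 32.770 kPa
Denominator = 20.2·4.6·sin25.5°·cos25.5° = 20.2·4.6·0.4305·0.9026 = 36.106 kPa
FS = 32.770 / 36.106 = 0.908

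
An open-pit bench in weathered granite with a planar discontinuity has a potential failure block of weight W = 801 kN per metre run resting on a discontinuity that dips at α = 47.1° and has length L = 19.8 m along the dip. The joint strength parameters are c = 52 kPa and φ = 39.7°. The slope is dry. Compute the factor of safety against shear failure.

FS = 2.53

Resolving the block weight along and normal to the plane and applying the Mohr–Coulomb strength on the joint:
N' = W cosα = 801·cos47.1° = 545.3 kN/m
Driving force T = W sinα = 801·sin47.1° = 586.8 kN/m
Resisting force R = c·L + N'·tanφ = 52·19.8 + 545.3·tan39.7° = 1029.6 + 452.7 = 1482.3 kN/m
FS = R / T = 1482.3 / 586.8 = 2.526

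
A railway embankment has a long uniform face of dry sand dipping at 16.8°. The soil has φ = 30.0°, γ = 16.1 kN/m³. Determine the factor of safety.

FS = 1.91

For a dry cohesionless infinite slope the factor of safety is FS = tanφ / tanβ.
FS = tan30.0° / tan16.8° = 0.5774 / 0.3019 = 1.912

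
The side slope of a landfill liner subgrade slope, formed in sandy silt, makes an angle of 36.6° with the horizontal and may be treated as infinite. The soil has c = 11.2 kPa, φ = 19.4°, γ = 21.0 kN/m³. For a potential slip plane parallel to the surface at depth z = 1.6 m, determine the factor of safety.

For an infinite slope with a slip plane parallel to the surface (no pore pressure): FS = [c + γz cos²β tanφ] / [γz sinβ cosβ].
γz = 21.0·1.6 = 33.60 kN/m²
Numerator = 11.2 + 33.60·cos²36.6°·tan19.4° = 11.2 + 33.60·0.6445·0.3522 = 18.826 kPa
Denominator = 33.60·sin36.6°·cos36.6° = 33.60·0.5962·0.8028 = 16.083 kPa
FS = 18.826 / 16.083 = 1.171

FS = 1.17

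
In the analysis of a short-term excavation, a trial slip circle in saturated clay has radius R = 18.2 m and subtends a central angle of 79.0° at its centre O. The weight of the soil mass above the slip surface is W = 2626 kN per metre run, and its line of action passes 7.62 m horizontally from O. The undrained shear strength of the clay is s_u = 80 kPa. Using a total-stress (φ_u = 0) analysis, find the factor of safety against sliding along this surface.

Taking moments about the centre O, the resisting moment is provided by the undrained shear strength acting along the arc:
Arc length L_a = R·θ = 18.2·(79.0°·π/180) = 18.2·1.3788 = 25.09 m
M_R = s_u·L_a·R = 80·25.09·18.2 = 36537.4 kN·m/m
M_D = W·d = 2626·7.62 = 20010.1 kN·m/m
FS = M_R / M_D = 36537.4 / 20010.1 = 1.826

FS = 1.83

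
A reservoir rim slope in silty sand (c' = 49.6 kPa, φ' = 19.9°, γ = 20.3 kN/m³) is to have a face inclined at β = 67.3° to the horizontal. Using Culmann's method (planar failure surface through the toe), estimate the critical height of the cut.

Culmann's analysis gives the critical failure plane at α_cr = (β + φ')/2 = (67.3 + 19.9)/2 = 43.6°, and the critical height
H_c = (4c'/γ) · sinβ cosφ' / [1 − cos(β − φ')]
    = (4·49.6/20.3) · sin67.3°·cos19.9° / [1 − cos(47.4°)]
    = 9.773 · 0.9225·0.9403 / [1 − 0.6769]
    = 9.773 · 0.8675 / 0.3231
    = 26.24 m

H_c = 26.24 m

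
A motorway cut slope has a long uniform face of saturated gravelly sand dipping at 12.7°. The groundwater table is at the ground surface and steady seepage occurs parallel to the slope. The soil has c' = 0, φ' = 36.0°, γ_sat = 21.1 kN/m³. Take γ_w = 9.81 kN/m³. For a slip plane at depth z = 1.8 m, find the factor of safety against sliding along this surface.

With seepage parallel to the slope and the water table at the surface, the effective normal stress on the slip plane uses the buoyant unit weight γ' = γ_sat − γ_w while the driving shear stress uses γ_sat:
FS = [c' + γ' z cos²β tanφ'] / [γ_sat z sinβ cosβ]
(For c' = 0 this reduces to FS = (γ'/γ_sat)·tanφ'/tanβ.)
γ' = 21.1 − 9.81 = 11.29 kN/m³
Numerator = 0.0 + 11.29·1.8·cos²12.7°·tan36.0° = 0.0 + 11.29·1.8·0.9517·0.7265 = 14.051 kPa
Denominator = 21.1·1.8·sin12.7°·cos12.7° = 21.1·1.8·0.2198·0.9755 = 8.145 kPa
FS = 14.051 / 8.145 = 1.725

FS = 1.73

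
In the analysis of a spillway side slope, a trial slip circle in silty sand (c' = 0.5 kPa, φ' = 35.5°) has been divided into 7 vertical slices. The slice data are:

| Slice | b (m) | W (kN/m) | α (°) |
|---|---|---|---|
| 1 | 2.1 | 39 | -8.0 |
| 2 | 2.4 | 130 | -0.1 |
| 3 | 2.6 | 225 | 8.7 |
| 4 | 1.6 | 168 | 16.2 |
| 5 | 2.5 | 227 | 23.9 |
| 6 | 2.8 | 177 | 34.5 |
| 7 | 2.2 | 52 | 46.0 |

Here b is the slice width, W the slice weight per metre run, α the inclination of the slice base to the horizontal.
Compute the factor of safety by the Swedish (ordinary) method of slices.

Ordinary method of slices: FS = Σ[c'·Δl_i + (W_i cosα_i)·tanφ'] / Σ W_i sinα_i, with Δl_i = b_i / cosα_i.
Slice 1: Δl = 2.1/cos(-8.0°) = 2.121 m; N'_1 = 39·cos(-8.0°) = 38.6; c'Δl = 1.06; W sinα = -5.4
Slice 2: Δl = 2.4/cos(-0.1°) = 2.400 m; N'_2 = 130·cos(-0.1°) = 130.0; c'Δl = 1.20; W sinα = -0.2
Slice 3: Δl = 2.6/cos8.7° = 2.630 m; N'_3 = 225·cos8.7° = 222.4; c'Δl = 1.32; W sinα = 34.0
Slice 4: Δl = 1.6/cos16.2° = 1.666 m; N'_4 = 168·cos16.2° = 161.3; c'Δl = 0.83; W sinα = 46.9
Slice 5: Δl = 2.5/cos23.9° = 2.734 m; N'_5 = 227·cos23.9° = 207.5; c'Δl = 1.37; W sinα = 92.0
Slice 6: Δl = 2.8/cos34.5° = 3.398 m; N'_6 = 177·cos34.5° = 145.9; c'Δl = 1.70; W sinα = 100.3
Slice 7: Δl = 2.2/cos46.0° = 3.167 m; N'_7 = 52·cos46.0° = 36.1; c'Δl = 1.58; W sinα = 37.4
Σc'Δl = 9.1 kN/m; ΣN' = 941.9 kN/m; ΣW sinα = 304.9 kN/m
Resisting = 9.1 + 941.9·tan35.5° = 9.1 + 671.8 = 680.9 kN/m
FS = 680.9 / 304.9 = 2.233

FS = 2.23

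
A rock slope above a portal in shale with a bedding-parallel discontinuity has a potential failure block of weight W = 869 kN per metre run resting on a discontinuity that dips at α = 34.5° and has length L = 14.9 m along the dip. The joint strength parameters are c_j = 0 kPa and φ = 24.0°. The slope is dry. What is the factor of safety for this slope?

FS = 0.65

Resolving the block weight along and normal to the plane and applying the Mohr–Coulomb strength on the joint:
N' = W cosα = 869·cos34.5° = 716.2 kN/m
Driving force T = W sinα = 869·sin34.5° = 492.2 kN/m
Resisting force R = c_j·L + N'·tanφ = 0·14.9 + 716.2·tan24.0° = 0.0 + 318.9 = 318.9 kN/m
FS = R / T = 318.9 / 492.2 = 0.648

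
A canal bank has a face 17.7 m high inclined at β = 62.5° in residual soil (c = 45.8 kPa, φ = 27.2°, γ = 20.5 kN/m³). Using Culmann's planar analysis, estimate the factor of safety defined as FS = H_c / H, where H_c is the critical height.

H_c = (4c/γ) · sinβ cosφ / [1 − cos(β − φ)]
    = (4·45.8/20.5) · sin62.5°·cos27.2° / [1 − cos35.3°]
    = 8.937 · 0.7889 / 0.1839 = 38.35 m
FS = H_c / H = 38.35 / 17.7 = 2.166

FS = 2.17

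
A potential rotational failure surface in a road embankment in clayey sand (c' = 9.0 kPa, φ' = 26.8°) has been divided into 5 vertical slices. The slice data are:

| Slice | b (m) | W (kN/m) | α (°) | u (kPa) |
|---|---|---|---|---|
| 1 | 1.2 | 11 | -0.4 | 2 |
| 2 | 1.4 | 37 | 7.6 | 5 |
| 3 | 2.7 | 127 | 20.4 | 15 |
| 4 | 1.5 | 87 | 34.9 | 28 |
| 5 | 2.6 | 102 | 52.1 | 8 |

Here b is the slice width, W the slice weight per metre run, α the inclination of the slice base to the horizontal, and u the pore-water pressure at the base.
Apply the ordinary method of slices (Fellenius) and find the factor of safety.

FS = 1.04

Ordinary method of slices: FS = Σ[c'·Δl_i + (W_i cosα_i − u_i·Δl_i)·tanφ'] / Σ W_i sinα_i, with Δl_i = b_i / cosα_i.
Slice 1: Δl = 1.2/cos(-0.4°) = 1.200 m; N'_1 = 11·cos(-0.4°) − 2·1.200 = 8.6; c'Δl = 10.80; W sinα = -0.1
Slice 2: Δl = 1.4/cos7.6° = 1.412 m; N'_2 = 37·cos7.6° − 5·1.412 = 29.6; c'Δl = 12.71; W sinα = 4.9
Slice 3: Δl = 2.7/cos20.4° = 2.881 m; N'_3 = 127·cos20.4° − 15·2.881 = 75.8; c'Δl = 25.93; W sinα = 44.3
Slice 4: Δl = 1.5/cos34.9° = 1.829 m; N'_4 = 87·cos34.9° − 28·1.829 = 20.1; c'Δl = 16.46; W sinα = 49.8
Slice 5: Δl = 2.6/cos52.1° = 4.233 m; N'_5 = 102·cos52.1° − 8·4.233 = 28.8; c'Δl = 38.09; W sinα = 80.5
Σc'Δl = 104.0 kN/m; ΣN' = 163.0 kN/m; ΣW sinα = 179.3 kN/m
Resisting = 104.0 + 163.0·tan26.8° = 104.0 + 82.3 = 186.3 kN/m
FS = 186.3 / 179.3 = 1.039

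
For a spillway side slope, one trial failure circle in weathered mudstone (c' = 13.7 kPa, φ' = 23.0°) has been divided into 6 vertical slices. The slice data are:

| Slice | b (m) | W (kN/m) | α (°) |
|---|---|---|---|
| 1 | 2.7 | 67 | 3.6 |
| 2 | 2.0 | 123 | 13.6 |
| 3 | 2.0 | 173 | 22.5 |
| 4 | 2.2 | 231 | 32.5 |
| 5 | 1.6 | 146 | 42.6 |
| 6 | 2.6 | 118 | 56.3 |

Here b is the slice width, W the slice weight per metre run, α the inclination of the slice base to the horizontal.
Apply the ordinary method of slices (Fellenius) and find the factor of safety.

Ordinary method of slices: FS = Σ[c'·Δl_i + (W_i cosα_i)·tanφ'] / Σ W_i sinα_i, with Δl_i = b_i / cosα_i.
Slice 1: Δl = 2.7/cos3.6° = 2.705 m; N'_1 = 67·cos3.6° = 66.9; c'Δl = 37.06; W sinα = 4.2
Slice 2: Δl = 2.0/cos13.6° = 2.058 m; N'_2 = 123·cos13.6° = 119.6; c'Δl = 28.19; W sinα = 28.9
Slice 3: Δl = 2.0/cos22.5° = 2.165 m; N'_3 = 173·cos22.5° = 159.8; c'Δl = 29.66; W sinα = 66.2
Slice 4: Δl = 2.2/cos32.5° = 2.609 m; N'_4 = 231·cos32.5° = 194.8; c'Δl = 35.74; W sinα = 124.1
Slice 5: Δl = 1.6/cos42.6° = 2.174 m; N'_5 = 146·cos42.6° = 107.5; c'Δl = 29.78; W sinα = 98.8
Slice 6: Δl = 2.6/cos56.3° = 4.686 m; N'_6 = 118·cos56.3° = 65.5; c'Δl = 64.20; W sinα = 98.2
Σc'Δl = 224.6 kN/m; ΣN' = 714.0 kN/m; ΣW sinα = 420.4 kN/m
Resisting = 224.6 + 714.0·tan23.0° = 224.6 + 303.1 = 527.7 kN/m
FS = 527.7 / 420.4 = 1.255

FS = 1.26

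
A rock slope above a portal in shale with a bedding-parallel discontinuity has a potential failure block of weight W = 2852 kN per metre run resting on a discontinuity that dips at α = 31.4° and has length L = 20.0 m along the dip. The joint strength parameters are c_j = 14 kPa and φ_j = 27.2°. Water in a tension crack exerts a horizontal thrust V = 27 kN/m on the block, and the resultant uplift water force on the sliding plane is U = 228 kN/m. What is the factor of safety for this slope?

FS = 0.93

Resolving the block weight along and normal to the plane and applying the Mohr–Coulomb strength on the joint:
N' = W cosα − U − V sinα = 2852·cos31.4° − 228 − 27·sin31.4° = 2192.3 kN/m
Driving force T = W sinα + V cosα = 2852·sin31.4° + 27·cos31.4° = 1509.0 kN/m
Resisting force R = c_j·L + N'·tanφ_j = 14·20.0 + 2192.3·tan27.2° = 280.0 + 1126.7 = 1406.7 kN/m
FS = R / T = 1406.7 / 1509.0 = 0.932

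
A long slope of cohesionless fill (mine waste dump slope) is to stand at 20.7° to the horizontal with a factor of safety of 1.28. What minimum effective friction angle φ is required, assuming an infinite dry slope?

φ = 25.8°

FS = tanφ/tanβ ⇒ tanφ = FS · tanβ = 1.28 · tan20.7° = 0.4837
φ = arctan(0.4837) = 25.81°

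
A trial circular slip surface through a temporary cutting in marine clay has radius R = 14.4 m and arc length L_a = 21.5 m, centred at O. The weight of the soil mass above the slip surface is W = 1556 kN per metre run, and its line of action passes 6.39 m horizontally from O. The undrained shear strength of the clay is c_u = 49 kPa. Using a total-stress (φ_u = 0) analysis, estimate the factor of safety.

Taking moments about the centre O, the resisting moment is provided by the undrained shear strength acting along the arc:
M_R = c_u·L_a·R = 49·21.50·14.4 = 15170.4 kN·m/m
M_D = W·d = 1556·6.39 = 9942.8 kN·m/m
FS = M_R / M_D = 15170.4 / 9942.8 = 1.526

FS = 1.53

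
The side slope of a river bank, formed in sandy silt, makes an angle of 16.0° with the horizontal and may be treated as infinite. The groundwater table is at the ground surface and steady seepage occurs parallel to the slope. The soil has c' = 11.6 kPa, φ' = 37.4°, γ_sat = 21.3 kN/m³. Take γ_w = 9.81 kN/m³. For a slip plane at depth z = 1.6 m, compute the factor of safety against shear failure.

FS = 2.72

With seepage parallel to the slope and the water table at the surface, the effective normal stress on the slip plane uses the buoyant unit weight γ' = γ_sat − γ_w while the driving shear stress uses γ_sat:
FS = [c' + γ' z cos²β tanφ'] / [γ_sat z sinβ cosβ]
γ' = 21.3 − 9.81 = 11.49 kN/m³
Numerator = 11.6 + 11.49·1.6·cos²16.0°·tan37.4° = 11.6 + 11.49·1.6·0.9240·0.7646 = 24.588 kPa
Denominator = 21.3·1.6·sin16.0°·cos16.0° = 21.3·1.6·0.2756·0.9613 = 9.030 kPa
FS = 24.588 / 9.030 = 2.723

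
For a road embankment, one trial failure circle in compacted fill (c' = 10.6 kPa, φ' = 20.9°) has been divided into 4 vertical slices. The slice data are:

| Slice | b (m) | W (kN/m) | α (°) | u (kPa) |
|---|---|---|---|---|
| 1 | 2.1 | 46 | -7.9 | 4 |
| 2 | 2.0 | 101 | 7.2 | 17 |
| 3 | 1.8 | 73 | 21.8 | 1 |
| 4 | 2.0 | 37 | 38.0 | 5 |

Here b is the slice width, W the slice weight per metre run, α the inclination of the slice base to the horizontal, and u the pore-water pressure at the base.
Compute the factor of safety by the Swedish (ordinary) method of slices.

FS = 2.88

Ordinary method of slices: FS = Σ[c'·Δl_i + (W_i cosα_i − u_i·Δl_i)·tanφ'] / Σ W_i sinα_i, with Δl_i = b_i / cosα_i.
Slice 1: Δl = 2.1/cos(-7.9°) = 2.120 m; N'_1 = 46·cos(-7.9°) − 4·2.120 = 37.1; c'Δl = 22.47; W sinα = -6.3
Slice 2: Δl = 2.0/cos7.2° = 2.016 m; N'_2 = 101·cos7.2° − 17·2.016 = 65.9; c'Δl = 21.37; W sinα = 12.7
Slice 3: Δl = 1.8/cos21.8° = 1.939 m; N'_3 = 73·cos21.8° − 1·1.939 = 65.8; c'Δl = 20.55; W sinα = 27.1
Slice 4: Δl = 2.0/cos38.0° = 2.538 m; N'_4 = 37·cos38.0° − 5·2.538 = 16.5; c'Δl = 26.90; W sinα = 22.8
Σc'Δl = 91.3 kN/m; ΣN' = 185.3 kN/m; ΣW sinα = 56.2 kN/m
Resisting = 91.3 + 185.3·tan20.9° = 91.3 + 70.8 = 162.1 kN/m
FS = 162.1 / 56.2 = 2.882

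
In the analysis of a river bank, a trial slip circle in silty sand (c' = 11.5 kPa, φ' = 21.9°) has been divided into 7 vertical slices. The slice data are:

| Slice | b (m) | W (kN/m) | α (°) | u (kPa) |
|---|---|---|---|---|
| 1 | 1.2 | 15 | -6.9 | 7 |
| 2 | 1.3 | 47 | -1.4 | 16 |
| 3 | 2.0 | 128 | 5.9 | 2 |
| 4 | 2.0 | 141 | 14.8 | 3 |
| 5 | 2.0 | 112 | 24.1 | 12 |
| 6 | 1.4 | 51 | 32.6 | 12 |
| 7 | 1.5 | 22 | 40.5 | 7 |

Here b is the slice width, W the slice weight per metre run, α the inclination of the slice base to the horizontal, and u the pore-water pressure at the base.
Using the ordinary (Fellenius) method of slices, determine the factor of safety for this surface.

FS = 2.23

Ordinary method of slices: FS = Σ[c'·Δl_i + (W_i cosα_i − u_i·Δl_i)·tanφ'] / Σ W_i sinα_i, with Δl_i = b_i / cosα_i.
Slice 1: Δl = 1.2/cos(-6.9°) = 1.209 m; N'_1 = 15·cos(-6.9°) − 7·1.209 = 6.4; c'Δl = 13.90; W sinα = -1.8
Slice 2: Δl = 1.3/cos(-1.4°) = 1.300 m; N'_2 = 47·cos(-1.4°) − 16·1.300 = 26.2; c'Δl = 14.95; W sinα = -1.1
Slice 3: Δl = 2.0/cos5.9° = 2.011 m; N'_3 = 128·cos5.9° − 2·2.011 = 123.3; c'Δl = 23.12; W sinα = 13.2
Slice 4: Δl = 2.0/cos14.8° = 2.069 m; N'_4 = 141·cos14.8° − 3·2.069 = 130.1; c'Δl = 23.79; W sinα = 36.0
Slice 5: Δl = 2.0/cos24.1° = 2.191 m; N'_5 = 112·cos24.1° − 12·2.191 = 75.9; c'Δl = 25.20; W sinα = 45.7
Slice 6: Δl = 1.4/cos32.6° = 1.662 m; N'_6 = 51·cos32.6° − 12·1.662 = 23.0; c'Δl = 19.11; W sinα = 27.5
Slice 7: Δl = 1.5/cos40.5° = 1.973 m; N'_7 = 22·cos40.5° − 7·1.973 = 2.9; c'Δl = 22.69; W sinα = 14.3
Σc'Δl = 142.8 kN/m; ΣN' = 387.9 kN/m; ΣW sinα = 133.7 kN/m
Resisting = 142.8 + 387.9·tan21.9° = 142.8 + 155.9 = 298.7 kN/m
FS = 298.7 / 133.7 = 2.234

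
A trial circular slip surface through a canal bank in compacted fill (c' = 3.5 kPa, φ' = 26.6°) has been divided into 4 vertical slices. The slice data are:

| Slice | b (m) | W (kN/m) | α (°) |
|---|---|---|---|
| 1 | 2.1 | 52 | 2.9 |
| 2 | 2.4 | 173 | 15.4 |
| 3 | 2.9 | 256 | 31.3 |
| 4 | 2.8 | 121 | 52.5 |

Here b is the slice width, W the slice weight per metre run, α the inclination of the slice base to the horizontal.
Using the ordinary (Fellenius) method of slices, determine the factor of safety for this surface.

FS = 1.08

Ordinary method of slices: FS = Σ[c'·Δl_i + (W_i cosα_i)·tanφ'] / Σ W_i sinα_i, with Δl_i = b_i / cosα_i.
Slice 1: Δl = 2.1/cos2.9° = 2.103 m; N'_1 = 52·cos2.9° = 51.9; c'Δl = 7.36; W sinα = 2.6
Slice 2: Δl = 2.4/cos15.4° = 2.489 m; N'_2 = 173·cos15.4° = 166.8; c'Δl = 8.71; W sinα = 45.9
Slice 3: Δl = 2.9/cos31.3° = 3.394 m; N'_3 = 256·cos31.3° = 218.7; c'Δl = 11.88; W sinα = 133.0
Slice 4: Δl = 2.8/cos52.5° = 4.600 m; N'_4 = 121·cos52.5° = 73.7; c'Δl = 16.10; W sinα = 96.0
Σc'Δl = 44.0 kN/m; ΣN' = 511.1 kN/m; ΣW sinα = 277.6 kN/m
Resisting = 44.0 + 511.1·tan26.6° = 44.0 + 256.0 = 300.0 kN/m
FS = 300.0 / 277.6 = 1.081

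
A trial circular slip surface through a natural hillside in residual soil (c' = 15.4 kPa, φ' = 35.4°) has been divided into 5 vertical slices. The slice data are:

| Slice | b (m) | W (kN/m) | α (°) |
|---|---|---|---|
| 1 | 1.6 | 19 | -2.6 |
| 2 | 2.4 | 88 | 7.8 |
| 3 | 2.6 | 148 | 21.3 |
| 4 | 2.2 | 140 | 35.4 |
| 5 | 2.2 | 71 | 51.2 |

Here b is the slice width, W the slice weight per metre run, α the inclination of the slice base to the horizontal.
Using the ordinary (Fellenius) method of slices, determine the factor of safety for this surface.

FS = 2.42

Ordinary method of slices: FS = Σ[c'·Δl_i + (W_i cosα_i)·tanφ'] / Σ W_i sinα_i, with Δl_i = b_i / cosα_i.
Slice 1: Δl = 1.6/cos(-2.6°) = 1.602 m; N'_1 = 19·cos(-2.6°) = 19.0; c'Δl = 24.67; W sinα = -0.9
Slice 2: Δl = 2.4/cos7.8° = 2.422 m; N'_2 = 88·cos7.8° = 87.2; c'Δl = 37.31; W sinα = 11.9
Slice 3: Δl = 2.6/cos21.3° = 2.791 m; N'_3 = 148·cos21.3° = 137.9; c'Δl = 42.98; W sinα = 53.8
Slice 4: Δl = 2.2/cos35.4° = 2.699 m; N'_4 = 140·cos35.4° = 114.1; c'Δl = 41.56; W sinα = 81.1
Slice 5: Δl = 2.2/cos51.2° = 3.511 m; N'_5 = 71·cos51.2° = 44.5; c'Δl = 54.07; W sinα = 55.3
Σc'Δl = 200.6 kN/m; ΣN' = 402.7 kN/m; ΣW sinα = 201.3 kN/m
Resisting = 200.6 + 402.7·tan35.4° = 200.6 + 286.2 = 486.7 kN/m
FS = 486.7 / 201.3 = 2.418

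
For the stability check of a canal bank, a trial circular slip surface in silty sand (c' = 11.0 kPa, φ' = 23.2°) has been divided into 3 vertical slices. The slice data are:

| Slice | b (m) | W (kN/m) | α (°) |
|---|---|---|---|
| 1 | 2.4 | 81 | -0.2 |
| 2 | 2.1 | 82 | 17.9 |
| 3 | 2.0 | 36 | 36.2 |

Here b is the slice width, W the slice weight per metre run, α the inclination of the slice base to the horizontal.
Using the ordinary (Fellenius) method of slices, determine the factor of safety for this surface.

FS = 3.43

Ordinary method of slices: FS = Σ[c'·Δl_i + (W_i cosα_i)·tanφ'] / Σ W_i sinα_i, with Δl_i = b_i / cosα_i.
Slice 1: Δl = 2.4/cos(-0.2°) = 2.400 m; N'_1 = 81·cos(-0.2°) = 81.0; c'Δl = 26.40; W sinα = -0.3
Slice 2: Δl = 2.1/cos17.9° = 2.207 m; N'_2 = 82·cos17.9° = 78.0; c'Δl = 24.28; W sinα = 25.2
Slice 3: Δl = 2.0/cos36.2° = 2.478 m; N'_3 = 36·cos36.2° = 29.1; c'Δl = 27.26; W sinα = 21.3
Σc'Δl = 77.9 kN/m; ΣN' = 188.1 kN/m; ΣW sinα = 46.2 kN/m
Resisting = 77.9 + 188.1·tan23.2° = 77.9 + 80.6 = 158.5 kN/m
FS = 158.5 / 46.2 = 3.433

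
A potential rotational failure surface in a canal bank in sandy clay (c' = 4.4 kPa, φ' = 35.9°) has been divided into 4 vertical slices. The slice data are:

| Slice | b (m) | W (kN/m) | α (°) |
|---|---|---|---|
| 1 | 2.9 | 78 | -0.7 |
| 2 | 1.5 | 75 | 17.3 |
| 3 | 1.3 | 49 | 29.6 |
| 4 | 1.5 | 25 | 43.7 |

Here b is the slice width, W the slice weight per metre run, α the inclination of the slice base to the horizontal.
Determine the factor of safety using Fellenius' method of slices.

FS = 2.99

Ordinary method of slices: FS = Σ[c'·Δl_i + (W_i cosα_i)·tanφ'] / Σ W_i sinα_i, with Δl_i = b_i / cosα_i.
Slice 1: Δl = 2.9/cos(-0.7°) = 2.900 m; N'_1 = 78·cos(-0.7°) = 78.0; c'Δl = 12.76; W sinα = -1.0
Slice 2: Δl = 1.5/cos17.3° = 1.571 m; N'_2 = 75·cos17.3° = 71.6; c'Δl = 6.91; W sinα = 22.3
Slice 3: Δl = 1.3/cos29.6° = 1.495 m; N'_3 = 49·cos29.6° = 42.6; c'Δl = 6.58; W sinα = 24.2
Slice 4: Δl = 1.5/cos43.7° = 2.075 m; N'_4 = 25·cos43.7° = 18.1; c'Δl = 9.13; W sinα = 17.3
Σc'Δl = 35.4 kN/m; ΣN' = 210.3 kN/m; ΣW sinα = 62.8 kN/m
Resisting = 35.4 + 210.3·tan35.9° = 35.4 + 152.2 = 187.6 kN/m
FS = 187.6 / 62.8 = 2.986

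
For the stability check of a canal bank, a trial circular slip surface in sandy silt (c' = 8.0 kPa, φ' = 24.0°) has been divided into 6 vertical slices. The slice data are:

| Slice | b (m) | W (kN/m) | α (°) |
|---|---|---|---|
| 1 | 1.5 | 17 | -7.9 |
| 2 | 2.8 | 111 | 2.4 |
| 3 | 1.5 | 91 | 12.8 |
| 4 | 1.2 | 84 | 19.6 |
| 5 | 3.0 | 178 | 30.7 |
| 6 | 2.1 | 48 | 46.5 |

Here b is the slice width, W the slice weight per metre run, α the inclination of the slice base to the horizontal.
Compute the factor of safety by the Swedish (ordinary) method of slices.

FS = 1.84

Ordinary method of slices: FS = Σ[c'·Δl_i + (W_i cosα_i)·tanφ'] / Σ W_i sinα_i, with Δl_i = b_i / cosα_i.
Slice 1: Δl = 1.5/cos(-7.9°) = 1.514 m; N'_1 = 17·cos(-7.9°) = 16.8; c'Δl = 12.11; W sinα = -2.3
Slice 2: Δl = 2.8/cos2.4° = 2.802 m; N'_2 = 111·cos2.4° = 110.9; c'Δl = 22.42; W sinα = 4.6
Slice 3: Δl = 1.5/cos12.8° = 1.538 m; N'_3 = 91·cos12.8° = 88.7; c'Δl = 12.31; W sinα = 20.2
Slice 4: Δl = 1.2/cos19.6° = 1.274 m; N'_4 = 84·cos19.6° = 79.1; c'Δl = 10.19; W sinα = 28.2
Slice 5: Δl = 3.0/cos30.7° = 3.489 m; N'_5 = 178·cos30.7° = 153.1; c'Δl = 27.91; W sinα = 90.9
Slice 6: Δl = 2.1/cos46.5° = 3.051 m; N'_6 = 48·cos46.5° = 33.0; c'Δl = 24.41; W sinα = 34.8
Σc'Δl = 109.3 kN/m; ΣN' = 481.7 kN/m; ΣW sinα = 176.3 kN/m
Resisting = 109.3 + 481.7·tan24.0° = 109.3 + 214.5 = 323.8 kN/m
FS = 323.8 / 176.3 = 1.836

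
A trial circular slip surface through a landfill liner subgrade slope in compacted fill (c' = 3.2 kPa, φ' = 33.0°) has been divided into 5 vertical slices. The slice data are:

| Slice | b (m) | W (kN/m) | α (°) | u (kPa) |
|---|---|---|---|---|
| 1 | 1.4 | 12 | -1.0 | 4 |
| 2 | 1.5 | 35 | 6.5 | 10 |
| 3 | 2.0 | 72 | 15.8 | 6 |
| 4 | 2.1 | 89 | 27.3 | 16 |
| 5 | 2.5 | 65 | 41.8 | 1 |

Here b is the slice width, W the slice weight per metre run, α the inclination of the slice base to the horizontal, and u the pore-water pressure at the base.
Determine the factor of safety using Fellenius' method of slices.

FS = 1.34

Ordinary method of slices: FS = Σ[c'·Δl_i + (W_i cosα_i − u_i·Δl_i)·tanφ'] / Σ W_i sinα_i, with Δl_i = b_i / cosα_i.
Slice 1: Δl = 1.4/cos(-1.0°) = 1.400 m; N'_1 = 12·cos(-1.0°) − 4·1.400 = 6.4; c'Δl = 4.48; W sinα = -0.2
Slice 2: Δl = 1.5/cos6.5° = 1.510 m; N'_2 = 35·cos6.5° − 10·1.510 = 19.7; c'Δl = 4.83; W sinα = 4.0
Slice 3: Δl = 2.0/cos15.8° = 2.079 m; N'_3 = 72·cos15.8° − 6·2.079 = 56.8; c'Δl = 6.65; W sinα = 19.6
Slice 4: Δl = 2.1/cos27.3° = 2.363 m; N'_4 = 89·cos27.3° − 16·2.363 = 41.3; c'Δl = 7.56; W sinα = 40.8
Slice 5: Δl = 2.5/cos41.8° = 3.354 m; N'_5 = 65·cos41.8° − 1·3.354 = 45.1; c'Δl = 10.73; W sinα = 43.3
Σc'Δl = 34.3 kN/m; ΣN' = 169.3 kN/m; ΣW sinα = 107.5 kN/m
Resisting = 34.3 + 169.3·tan33.0° = 34.3 + 109.9 = 144.2 kN/m
FS = 144.2 / 107.5 = 1.341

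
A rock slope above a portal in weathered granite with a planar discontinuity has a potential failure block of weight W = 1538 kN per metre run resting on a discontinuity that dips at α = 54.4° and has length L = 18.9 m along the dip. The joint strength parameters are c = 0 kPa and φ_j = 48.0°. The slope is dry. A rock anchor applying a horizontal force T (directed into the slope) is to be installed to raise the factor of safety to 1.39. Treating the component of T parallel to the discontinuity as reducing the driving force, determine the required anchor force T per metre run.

Resolving forces along and normal to the sliding plane, with the horizontal anchor force T adding T·sinα to the effective normal force and T·cosα acting up the plane against the driving force:
FS = [cL + (W cosα + T sinα) tanφ_j] / [W sinα − T cosα]
Without the anchor: N' = 895.3 kN/m, driving T_d = 1250.5 kN/m, resisting R = 0·18.9 + 895.3·tan48.0° = 994.3 kN/m, FS = 0.80.
Setting FS = 1.39 and solving for T:
1.39·(1250.5 − T cos54.4°) = 994.3 + T sin54.4°·tan48.0°
T·(sin54.4°·tan48.0° + 1.39·cos54.4°) = 1.39·1250.5 − 994.3
T·(0.8131·1.1106 + 1.39·0.5821) = 1738.3 − 994.3 = 743.9
T·1.7122 = 743.9
T = 434.5 kN/m

T = 434 kN/m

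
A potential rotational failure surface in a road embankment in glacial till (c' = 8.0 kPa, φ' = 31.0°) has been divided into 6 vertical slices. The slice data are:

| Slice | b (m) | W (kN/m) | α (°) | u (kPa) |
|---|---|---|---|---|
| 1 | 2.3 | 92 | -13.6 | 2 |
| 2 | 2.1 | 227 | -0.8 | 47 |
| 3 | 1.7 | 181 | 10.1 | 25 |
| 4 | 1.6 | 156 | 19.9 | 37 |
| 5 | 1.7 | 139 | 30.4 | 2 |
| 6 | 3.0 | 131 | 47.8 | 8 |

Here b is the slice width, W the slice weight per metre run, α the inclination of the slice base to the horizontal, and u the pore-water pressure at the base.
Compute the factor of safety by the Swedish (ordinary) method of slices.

Ordinary method of slices: FS = Σ[c'·Δl_i + (W_i cosα_i − u_i·Δl_i)·tanφ'] / Σ W_i sinα_i, with Δl_i = b_i / cosα_i.
Slice 1: Δl = 2.3/cos(-13.6°) = 2.366 m; N'_1 = 92·cos(-13.6°) − 2·2.366 = 84.7; c'Δl = 18.93; W sinα = -21.6
Slice 2: Δl = 2.1/cos(-0.8°) = 2.100 m; N'_2 = 227·cos(-0.8°) − 47·2.100 = 128.3; c'Δl = 16.80; W sinα = -3.2
Slice 3: Δl = 1.7/cos10.1° = 1.727 m; N'_3 = 181·cos10.1° − 25·1.727 = 135.0; c'Δl = 13.81; W sinα = 31.7
Slice 4: Δl = 1.6/cos19.9° = 1.702 m; N'_4 = 156·cos19.9° − 37·1.702 = 83.7; c'Δl = 13.61; W sinα = 53.1
Slice 5: Δl = 1.7/cos30.4° = 1.971 m; N'_5 = 139·cos30.4° − 2·1.971 = 115.9; c'Δl = 15.77; W sinα = 70.3
Slice 6: Δl = 3.0/cos47.8° = 4.466 m; N'_6 = 131·cos47.8° − 8·4.466 = 52.3; c'Δl = 35.73; W sinα = 97.0
Σc'Δl = 114.7 kN/m; ΣN' = 599.9 kN/m; ΣW sinα = 227.4 kN/m
Resisting = 114.7 + 599.9·tan31.0° = 114.7 + 360.5 = 475.1 kN/m
FS = 475.1 / 227.4 = 2.089

FS = 2.09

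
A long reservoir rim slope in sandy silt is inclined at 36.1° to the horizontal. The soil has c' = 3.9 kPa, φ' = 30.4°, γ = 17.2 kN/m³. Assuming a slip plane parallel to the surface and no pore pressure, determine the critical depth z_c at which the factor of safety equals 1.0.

z_c = 2.44 m

Setting FS = 1.00 in FS = [c' + γz cos²β tanφ'] / [γz sinβ cosβ] and solving for z:
z = c' / [γ cosβ (FS·sinβ − cosβ·tanφ')]
  = 3.9 / [17.2·cos36.1°·(1.00·sin36.1° − cos36.1°·tan30.4°)]
  = 3.9 / [17.2·0.8080·(1.00·0.5892 − 0.8080·0.5867)]
  = 3.9 / 1.6003 = 2.437 m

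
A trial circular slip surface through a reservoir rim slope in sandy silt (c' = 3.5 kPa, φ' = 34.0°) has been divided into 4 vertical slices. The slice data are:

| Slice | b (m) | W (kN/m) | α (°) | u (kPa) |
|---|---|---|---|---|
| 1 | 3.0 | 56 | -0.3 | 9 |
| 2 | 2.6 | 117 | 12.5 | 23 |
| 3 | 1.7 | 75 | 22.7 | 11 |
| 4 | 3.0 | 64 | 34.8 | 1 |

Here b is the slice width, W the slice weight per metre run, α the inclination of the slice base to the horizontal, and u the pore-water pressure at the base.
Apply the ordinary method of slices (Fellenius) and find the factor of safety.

Ordinary method of slices: FS = Σ[c'·Δl_i + (W_i cosα_i − u_i·Δl_i)·tanφ'] / Σ W_i sinα_i, with Δl_i = b_i / cosα_i.
Slice 1: Δl = 3.0/cos(-0.3°) = 3.000 m; N'_1 = 56·cos(-0.3°) − 9·3.000 = 29.0; c'Δl = 10.50; W sinα = -0.3
Slice 2: Δl = 2.6/cos12.5° = 2.663 m; N'_2 = 117·cos12.5° − 23·2.663 = 53.0; c'Δl = 9.32; W sinα = 25.3
Slice 3: Δl = 1.7/cos22.7° = 1.843 m; N'_3 = 75·cos22.7° − 11·1.843 = 48.9; c'Δl = 6.45; W sinα = 28.9
Slice 4: Δl = 3.0/cos34.8° = 3.653 m; N'_4 = 64·cos34.8° − 1·3.653 = 48.9; c'Δl = 12.79; W sinα = 36.5
Σc'Δl = 39.1 kN/m; ΣN' = 179.8 kN/m; ΣW sinα = 90.5 kN/m
Resisting = 39.1 + 179.8·tan34.0° = 39.1 + 121.3 = 160.3 kN/m
FS = 160.3 / 90.5 = 1.772

FS = 1.77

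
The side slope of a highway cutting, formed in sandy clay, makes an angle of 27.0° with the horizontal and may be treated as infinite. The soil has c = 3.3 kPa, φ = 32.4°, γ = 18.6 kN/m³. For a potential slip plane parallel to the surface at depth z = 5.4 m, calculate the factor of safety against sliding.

For an infinite slope with a slip plane parallel to the surface (no pore pressure): FS = [c + γz cos²β tanφ] / [γz sinβ cosβ].
γz = 18.6·5.4 = 100.44 kN/m²
Numerator = 3.3 + 100.44·cos²27.0°·tan32.4° = 3.3 + 100.44·0.7939·0.6346 = 53.904 kPa
Denominator = 100.44·sin27.0°·cos27.0° = 100.44·0.4540·0.8910 = 40.629 kPa
FS = 53.904 / 40.629 = 1.327

FS = 1.33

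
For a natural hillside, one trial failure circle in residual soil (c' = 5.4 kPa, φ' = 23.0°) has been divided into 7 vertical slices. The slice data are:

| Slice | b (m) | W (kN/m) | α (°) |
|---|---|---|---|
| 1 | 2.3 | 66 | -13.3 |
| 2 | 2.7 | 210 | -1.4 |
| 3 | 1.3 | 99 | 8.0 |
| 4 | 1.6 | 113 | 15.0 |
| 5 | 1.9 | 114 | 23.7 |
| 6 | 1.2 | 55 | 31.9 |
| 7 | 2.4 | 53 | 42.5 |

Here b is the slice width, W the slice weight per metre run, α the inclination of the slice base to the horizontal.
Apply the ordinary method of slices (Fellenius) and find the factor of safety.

FS = 2.73

Ordinary method of slices: FS = Σ[c'·Δl_i + (W_i cosα_i)·tanφ'] / Σ W_i sinα_i, with Δl_i = b_i / cosα_i.
Slice 1: Δl = 2.3/cos(-13.3°) = 2.363 m; N'_1 = 66·cos(-13.3°) = 64.2; c'Δl = 12.76; W sinα = -15.2
Slice 2: Δl = 2.7/cos(-1.4°) = 2.701 m; N'_2 = 210·cos(-1.4°) = 209.9; c'Δl = 14.58; W sinα = -5.1
Slice 3: Δl = 1.3/cos8.0° = 1.313 m; N'_3 = 99·cos8.0° = 98.0; c'Δl = 7.09; W sinα = 13.8
Slice 4: Δl = 1.6/cos15.0° = 1.656 m; N'_4 = 113·cos15.0° = 109.1; c'Δl = 8.94; W sinα = 29.2
Slice 5: Δl = 1.9/cos23.7° = 2.075 m; N'_5 = 114·cos23.7° = 104.4; c'Δl = 11.21; W sinα = 45.8
Slice 6: Δl = 1.2/cos31.9° = 1.413 m; N'_6 = 55·cos31.9° = 46.7; c'Δl = 7.63; W sinα = 29.1
Slice 7: Δl = 2.4/cos42.5° = 3.255 m; N'_7 = 53·cos42.5° = 39.1; c'Δl = 17.58; W sinα = 35.8
Σc'Δl = 79.8 kN/m; ΣN' = 671.5 kN/m; ΣW sinα = 133.4 kN/m
Resisting = 79.8 + 671.5·tan23.0° = 79.8 + 285.0 = 364.8 kN/m
FS = 364.8 / 133.4 = 2.735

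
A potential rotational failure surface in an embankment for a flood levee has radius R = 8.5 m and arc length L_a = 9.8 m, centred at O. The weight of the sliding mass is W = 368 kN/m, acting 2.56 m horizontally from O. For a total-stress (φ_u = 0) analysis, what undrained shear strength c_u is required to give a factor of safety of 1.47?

c_u = 16.6 kPa

FS = c_u·L_a·R / (W·d), so c_u = FS·W·d / (L_a·R).
c_u = 1.47·368·2.56 / (9.80·8.5) = 1384.9 / 83.30 = 16.62 kPa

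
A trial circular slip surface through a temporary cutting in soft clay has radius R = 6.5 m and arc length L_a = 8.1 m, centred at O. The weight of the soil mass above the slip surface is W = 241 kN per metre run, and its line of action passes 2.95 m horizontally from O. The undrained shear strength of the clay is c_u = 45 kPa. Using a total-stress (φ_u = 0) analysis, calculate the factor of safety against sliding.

Taking moments about the centre O, the resisting moment is provided by the undrained shear strength acting along the arc:
M_R = c_u·L_a·R = 45·8.10·6.5 = 2369.2 kN·m/m
M_D = W·d = 241·2.95 = 711.0 kN·m/m
FS = M_R / M_D = 2369.2 / 711.0 = 3.333

FS = 3.33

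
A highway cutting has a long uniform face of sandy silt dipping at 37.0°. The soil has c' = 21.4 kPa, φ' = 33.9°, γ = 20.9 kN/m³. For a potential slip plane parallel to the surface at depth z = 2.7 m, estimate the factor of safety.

For an infinite slope with a slip plane parallel to the surface (no pore pressure): FS = [c' + γz cos²β tanφ'] / [γz sinβ cosβ].
γz = 20.9·2.7 = 56.43 kN/m²
Numerator = 21.4 + 56.43·cos²37.0°·tan33.9° = 21.4 + 56.43·0.6378·0.6720 = 45.586 kPa
Denominator = 56.43·sin37.0°·cos37.0° = 56.43·0.6018·0.7986 = 27.122 kPa
FS = 45.586 / 27.122 = 1.681

FS = 1.68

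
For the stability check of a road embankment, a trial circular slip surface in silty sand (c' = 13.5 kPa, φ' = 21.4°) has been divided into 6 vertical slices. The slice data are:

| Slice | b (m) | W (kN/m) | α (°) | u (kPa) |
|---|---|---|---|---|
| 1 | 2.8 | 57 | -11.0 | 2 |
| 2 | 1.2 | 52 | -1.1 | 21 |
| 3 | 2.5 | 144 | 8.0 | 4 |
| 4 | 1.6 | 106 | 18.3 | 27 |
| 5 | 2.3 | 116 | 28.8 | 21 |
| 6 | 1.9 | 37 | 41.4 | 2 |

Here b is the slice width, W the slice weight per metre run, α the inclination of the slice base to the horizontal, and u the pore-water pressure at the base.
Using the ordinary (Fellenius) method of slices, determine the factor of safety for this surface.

FS = 2.56

Ordinary method of slices: FS = Σ[c'·Δl_i + (W_i cosα_i − u_i·Δl_i)·tanφ'] / Σ W_i sinα_i, with Δl_i = b_i / cosα_i.
Slice 1: Δl = 2.8/cos(-11.0°) = 2.852 m; N'_1 = 57·cos(-11.0°) − 2·2.852 = 50.2; c'Δl = 38.51; W sinα = -10.9
Slice 2: Δl = 1.2/cos(-1.1°) = 1.200 m; N'_2 = 52·cos(-1.1°) − 21·1.200 = 26.8; c'Δl = 16.20; W sinα = -1.0
Slice 3: Δl = 2.5/cos8.0° = 2.525 m; N'_3 = 144·cos8.0° − 4·2.525 = 132.5; c'Δl = 34.08; W sinα = 20.0
Slice 4: Δl = 1.6/cos18.3° = 1.685 m; N'_4 = 106·cos18.3° − 27·1.685 = 55.1; c'Δl = 22.75; W sinα = 33.3
Slice 5: Δl = 2.3/cos28.8° = 2.625 m; N'_5 = 116·cos28.8° − 21·2.625 = 46.5; c'Δl = 35.43; W sinα = 55.9
Slice 6: Δl = 1.9/cos41.4° = 2.533 m; N'_6 = 37·cos41.4° − 2·2.533 = 22.7; c'Δl = 34.19; W sinα = 24.5
Σc'Δl = 181.2 kN/m; ΣN' = 333.9 kN/m; ΣW sinα = 121.8 kN/m
Resisting = 181.2 + 333.9·tan21.4° = 181.2 + 130.9 = 312.0 kN/m
FS = 312.0 / 121.8 = 2.562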